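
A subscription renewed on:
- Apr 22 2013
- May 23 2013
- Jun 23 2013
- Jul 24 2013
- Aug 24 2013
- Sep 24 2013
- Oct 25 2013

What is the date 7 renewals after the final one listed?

Gaps between consecutive events: 31, 31, 31, 31, 31, 31 days — a constant 31-day interval.
Oct 25 2013 + 31 days = Nov 25 2013.
Nov 25 2013 + 31 days = Dec 26 2013.
Dec 26 2013 + 31 days = Jan 26 2014.
Jan 26 2014 + 31 days = Feb 26 2014.
Feb 26 2014 + 31 days = Mar 29 2014.
Mar 29 2014 + 31 days = Apr 29 2014.
Apr 29 2014 + 31 days = May 30 2014.

May 30 2014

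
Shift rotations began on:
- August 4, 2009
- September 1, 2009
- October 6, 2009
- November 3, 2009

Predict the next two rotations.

Gaps: 28, 35, 28 days — a mix of 28 and 35. Every date is a Tuesday.
Each is the 1st Tuesday of its month.
1st Tuesday of December 2009: December 1, 2009.
January 2010 — 1st Tuesday is January 5, 2010.

December 1, 2009; January 5, 2010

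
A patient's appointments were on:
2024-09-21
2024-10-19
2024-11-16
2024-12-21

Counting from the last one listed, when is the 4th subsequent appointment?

All dates are Saturdays, 28, 28, 35 days apart.
Specifically, the 3rd Saturday of each month.
3rd Saturday of January 2025: 2025-01-18.
February 2025 — 3rd Saturday is 2025-02-15.
3rd Saturday of March 2025: 2025-03-15.
April 2025 — 3rd Saturday is 2025-04-19.

2025-04-19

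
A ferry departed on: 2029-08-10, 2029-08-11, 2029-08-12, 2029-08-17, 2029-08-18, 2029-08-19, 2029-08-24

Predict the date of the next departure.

2029-08-25

Every event lands on a Friday or Saturday or Sunday (gaps cycle 1, 1, 5, 1, 1, 5).
So the schedule is: every Friday, Saturday and Sunday.
Next Saturday: 2029-08-25.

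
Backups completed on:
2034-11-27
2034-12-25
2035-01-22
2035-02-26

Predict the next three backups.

Gaps: 28, 28, 35 days — a mix of 28 and 35. Every date is a Monday.
Each is the 4th Monday of its month.
4th Monday of March 2035: 2035-03-26.
April 2035 — 4th Monday is 2035-04-23.
May 2035 — 4th Monday is 2035-05-28.

2035-03-26, 2035-04-23, 2035-05-28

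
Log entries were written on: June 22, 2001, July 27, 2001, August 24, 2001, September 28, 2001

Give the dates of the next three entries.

October 26, 2001; November 23, 2001; December 28, 2001

Gaps: 35, 28, 35 days — a mix of 28 and 35. Every date is a Friday.
Each is the 4th Friday of its month.
4th Friday of October 2001: October 26, 2001.
November 2001 — 4th Friday is November 23, 2001.
4th Friday of December 2001: December 28, 2001.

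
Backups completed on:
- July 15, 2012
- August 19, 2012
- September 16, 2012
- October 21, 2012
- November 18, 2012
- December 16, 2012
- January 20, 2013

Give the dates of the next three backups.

Gaps: 35, 28, 35, 28, 28, 35 days — a mix of 28 and 35. Every date is a Sunday.
Each is the 3rd Sunday of its month.
3rd Sunday of February 2013: February 17, 2013.
March 2013 — 3rd Sunday is March 17, 2013.
April 2013 — 3rd Sunday is April 21, 2013.

February 17, 2013; March 17, 2013; April 21, 2013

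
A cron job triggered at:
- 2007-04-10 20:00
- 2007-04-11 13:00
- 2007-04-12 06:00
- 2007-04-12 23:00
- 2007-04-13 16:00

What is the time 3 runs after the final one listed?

The interval is a steady 17 hours (17, 17, 17, 17).
2007-04-13 16:00 + 17 h = 2007-04-14 09:00.
2007-04-14 09:00 + 17 h = 2007-04-15 02:00.
2007-04-15 02:00 + 17 h = 2007-04-15 19:00.

2007-04-15 19:00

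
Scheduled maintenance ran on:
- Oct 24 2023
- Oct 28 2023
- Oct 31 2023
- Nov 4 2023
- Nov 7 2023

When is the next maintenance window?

The gap pattern 4, 3, 4, 3 repeats every 2 events.
These are the Tuesdays and Saturdays of each week.
The following Saturday is Nov 11 2023.

Nov 11 2023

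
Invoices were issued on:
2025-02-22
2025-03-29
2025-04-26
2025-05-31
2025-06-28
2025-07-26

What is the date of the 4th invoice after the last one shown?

All Saturdays; the gaps (35, 28, 35, 28, 28) vary with month length.
This is the last Saturday of each month.
Last Saturday of August 2025: 2025-08-30.
September 2025 ends with Saturday 2025-09-27.
Last Saturday of October 2025: 2025-10-25.
November 2025 ends with Saturday 2025-11-29.

2025-11-29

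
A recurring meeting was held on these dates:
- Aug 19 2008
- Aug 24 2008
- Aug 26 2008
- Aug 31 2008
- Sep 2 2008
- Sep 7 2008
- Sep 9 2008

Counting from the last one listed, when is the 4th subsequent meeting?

Sep 23 2008

The gap pattern 5, 2, 5, 2, 5, 2 repeats every 2 events.
These are the Tuesdays and Sundays of each week.
Next Sunday: Sep 14 2008.
The following Tuesday is Sep 16 2008.
Next Sunday: Sep 21 2008.
Next Tuesday: Sep 23 2008.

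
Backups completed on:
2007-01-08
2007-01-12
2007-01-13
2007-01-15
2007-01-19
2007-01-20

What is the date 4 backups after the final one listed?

2007-01-29

Gaps: 4, 1, 2, 4, 1 days — not constant, but cyclic with period 3.
The events fall on every Monday, Friday and Saturday.
The following Monday is 2007-01-22.
The following Friday is 2007-01-26.
The following Saturday is 2007-01-27.
Next Monday: 2007-01-29.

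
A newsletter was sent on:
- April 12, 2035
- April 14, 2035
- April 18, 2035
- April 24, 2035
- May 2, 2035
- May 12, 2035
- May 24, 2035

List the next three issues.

The spacing grows by 2 each time: 2, 4, 6, 8, 10, 12 days.
Next gap: 14 days. May 24, 2035 + 14 days = June 7, 2035.
Next gap: 16 days. June 7, 2035 + 16 days = June 23, 2035.
Next gap: 18 days. June 23, 2035 + 18 days = July 11, 2035.

June 7, 2035; June 23, 2035; July 11, 2035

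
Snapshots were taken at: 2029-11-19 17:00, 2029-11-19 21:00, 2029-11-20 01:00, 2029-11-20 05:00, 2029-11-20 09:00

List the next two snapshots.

Spacing: 4, 4, 4, 4 h — constant 4 h.
2029-11-20 09:00 + 4 h = 2029-11-20 13:00.
2029-11-20 13:00 + 4 h = 2029-11-20 17:00.

2029-11-20 13:00, 2029-11-20 17:00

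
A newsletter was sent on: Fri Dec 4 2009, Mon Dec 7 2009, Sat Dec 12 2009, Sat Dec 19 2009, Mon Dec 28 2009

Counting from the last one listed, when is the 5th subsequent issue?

Sat Mar 13 2010

Gaps: 3, 5, 7, 9 days — each gap is 2 larger than the previous one.
Next gap: 11 days. Mon Dec 28 2009 + 11 days = Fri Jan 8 2010.
Next gap: 13 days. Fri Jan 8 2010 + 13 days = Thu Jan 21 2010.
Next gap: 15 days. Thu Jan 21 2010 + 15 days = Fri Feb 5 2010.
Next gap: 17 days. Fri Feb 5 2010 + 17 days = Mon Feb 22 2010.
Next gap: 19 days. Mon Feb 22 2010 + 19 days = Sat Mar 13 2010.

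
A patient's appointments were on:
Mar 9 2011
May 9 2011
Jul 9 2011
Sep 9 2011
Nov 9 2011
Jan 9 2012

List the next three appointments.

Mar 9 2012, May 9 2012, Jul 9 2012

Each date is the 9th; the gaps (61, 61, 62, 61, 61) track the month lengths.
The rule is the 9th of every 2 months.
Next: March 2012 → Mar 9 2012.
Next: May 2012 → May 9 2012.
July 2012: Jul 9 2012.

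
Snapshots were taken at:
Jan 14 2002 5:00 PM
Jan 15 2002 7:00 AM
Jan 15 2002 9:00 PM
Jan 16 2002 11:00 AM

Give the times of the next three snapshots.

Jan 17 2002 1:00 AM, Jan 17 2002 3:00 PM, Jan 18 2002 5:00 AM

Spacing: 14, 14, 14 h — constant 14 h.
Jan 16 2002 11:00 AM + 14 h = Jan 17 2002 1:00 AM.
Jan 17 2002 1:00 AM + 14 h = Jan 17 2002 3:00 PM.
Jan 17 2002 3:00 PM + 14 h = Jan 18 2002 5:00 AM.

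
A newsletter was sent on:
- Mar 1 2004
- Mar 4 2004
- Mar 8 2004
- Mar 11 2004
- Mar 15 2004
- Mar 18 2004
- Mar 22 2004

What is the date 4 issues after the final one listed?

Apr 5 2004

Every event lands on a Monday or Thursday (gaps cycle 3, 4, 3, 4, 3, 4).
So the schedule is: every Monday and Thursday.
Next Thursday: Mar 25 2004.
Next Monday: Mar 29 2004.
Next Thursday: Apr 1 2004.
The following Monday is Apr 5 2004.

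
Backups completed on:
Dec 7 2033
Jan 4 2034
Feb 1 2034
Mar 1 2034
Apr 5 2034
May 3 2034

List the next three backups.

Jun 7 2034, Jul 5 2034, Aug 2 2034

These are Wednesdays at 28- or 35-day spacing (28, 28, 28, 35, 28).
The pattern: 1st Wednesday of the month.
1st Wednesday of June 2034: Jun 7 2034.
1st Wednesday of July 2034: Jul 5 2034.
1st Wednesday of August 2034: Aug 2 2034.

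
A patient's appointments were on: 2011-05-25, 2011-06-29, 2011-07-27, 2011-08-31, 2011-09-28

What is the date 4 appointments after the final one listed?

2012-01-25

All Wednesdays; the gaps (35, 28, 35, 28) vary with month length.
This is the last Wednesday of each month.
Last Wednesday of October 2011: 2011-10-26.
November 2011 ends with Wednesday 2011-11-30.
Last Wednesday of December 2011: 2011-12-28.
January 2012 ends with Wednesday 2012-01-25.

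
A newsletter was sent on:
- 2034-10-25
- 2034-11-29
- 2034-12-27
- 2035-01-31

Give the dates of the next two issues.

2035-02-28, 2035-03-28

All Wednesdays; the gaps (35, 28, 35) vary with month length.
This is the last Wednesday of each month.
February 2035 ends with Wednesday 2035-02-28.
March 2035 ends with Wednesday 2035-03-28.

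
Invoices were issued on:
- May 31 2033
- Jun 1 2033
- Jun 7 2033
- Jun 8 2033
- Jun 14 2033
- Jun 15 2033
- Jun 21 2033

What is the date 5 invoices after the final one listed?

Gaps: 1, 6, 1, 6, 1, 6 days — not constant, but cyclic with period 2.
The events fall on every Tuesday and Wednesday.
Next Wednesday: Jun 22 2033.
Next Tuesday: Jun 28 2033.
The following Wednesday is Jun 29 2033.
Next Tuesday: Jul 5 2033.
The following Wednesday is Jul 6 2033.

Jul 6 2033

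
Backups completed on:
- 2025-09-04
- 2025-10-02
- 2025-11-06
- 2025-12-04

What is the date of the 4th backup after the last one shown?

These are Thursdays at 28- or 35-day spacing (28, 35, 28).
The pattern: 1st Thursday of the month.
January 2026 — 1st Thursday is 2026-01-01.
February 2026 — 1st Thursday is 2026-02-05.
March 2026 — 1st Thursday is 2026-03-05.
April 2026 — 1st Thursday is 2026-04-02.

2026-04-02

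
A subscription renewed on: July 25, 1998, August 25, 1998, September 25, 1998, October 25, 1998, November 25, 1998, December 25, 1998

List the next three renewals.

January 25, 1999; February 25, 1999; March 25, 1999

The day-of-month is always 25 (31, 31, 30, 31, 30 days between events).
So this recurs on the 25th of each month.
January 1999: January 25, 1999.
February 1999: February 25, 1999.
Next: March 1999 → March 25, 1999.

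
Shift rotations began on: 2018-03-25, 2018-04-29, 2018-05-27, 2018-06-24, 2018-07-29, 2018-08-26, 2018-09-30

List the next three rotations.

These are Sundays with 35, 28, 28, 35, 28, 35-day gaps.
Each is the final Sunday of its month — 2018-04-29 is past the 28th, so '4th Sunday' doesn't fit.
October 2018 ends with Sunday 2018-10-28.
November 2018 ends with Sunday 2018-11-25.
December 2018 ends with Sunday 2018-12-30.

2018-10-28, 2018-11-25, 2018-12-30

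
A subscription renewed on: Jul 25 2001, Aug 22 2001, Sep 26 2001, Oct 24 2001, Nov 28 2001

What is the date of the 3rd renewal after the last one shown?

These are Wednesdays at 28- or 35-day spacing (28, 35, 28, 35).
The pattern: 4th Wednesday of the month.
December 2001 — 4th Wednesday is Dec 26 2001.
January 2002 — 4th Wednesday is Jan 23 2002.
4th Wednesday of February 2002: Feb 27 2002.

Feb 27 2002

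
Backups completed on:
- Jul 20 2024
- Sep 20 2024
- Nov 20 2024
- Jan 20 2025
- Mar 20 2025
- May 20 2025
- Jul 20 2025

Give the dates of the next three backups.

Gaps: 62, 61, 61, 59, 61, 61 days — not constant. Every event is on the 20th of the month.
Pattern: the 20th of every 2 months.
Next: September 2025 → Sep 20 2025.
November 2025: Nov 20 2025.
Next: January 2026 → Jan 20 2026.

Sep 20 2025, Nov 20 2025, Jan 20 2026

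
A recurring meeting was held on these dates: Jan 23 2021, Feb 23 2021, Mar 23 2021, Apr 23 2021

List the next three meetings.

The day-of-month is always 23 (31, 28, 31 days between events).
So this recurs on the 23rd of each month.
May 2021: May 23 2021.
Next: June 2021 → Jun 23 2021.
Next: July 2021 → Jul 23 2021.

May 23 2021, Jun 23 2021, Jul 23 2021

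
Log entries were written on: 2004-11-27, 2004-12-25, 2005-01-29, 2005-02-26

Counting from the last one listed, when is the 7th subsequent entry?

2005-09-24

These are Saturdays with 28, 35, 28-day gaps.
Each is the final Saturday of its month — 2005-01-29 is past the 28th, so '4th Saturday' doesn't fit.
Last Saturday of March 2005: 2005-03-26.
Last Saturday of April 2005: 2005-04-30.
Last Saturday of May 2005: 2005-05-28.
June 2005 ends with Saturday 2005-06-25.
July 2005 ends with Saturday 2005-07-30.
August 2005 ends with Saturday 2005-08-27.
Last Saturday of September 2005: 2005-09-24.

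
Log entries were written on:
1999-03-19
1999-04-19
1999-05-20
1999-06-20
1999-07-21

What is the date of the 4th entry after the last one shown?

1999-11-22

Every event comes 31 days after the last (31, 31, 31, 31).
1999-07-21 + 31 days = 1999-08-21.
1999-08-21 + 31 days = 1999-09-21.
1999-09-21 + 31 days = 1999-10-22.
1999-10-22 + 31 days = 1999-11-22.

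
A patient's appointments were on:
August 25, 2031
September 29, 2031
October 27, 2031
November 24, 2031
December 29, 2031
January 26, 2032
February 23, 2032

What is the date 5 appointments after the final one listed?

These are Mondays with 35, 28, 28, 35, 28, 28-day gaps.
Each is the final Monday of its month — September 29, 2031 is past the 28th, so '4th Monday' doesn't fit.
Last Monday of March 2032: March 29, 2032.
April 2032 ends with Monday April 26, 2032.
Last Monday of May 2032: May 31, 2032.
Last Monday of June 2032: June 28, 2032.
Last Monday of July 2032: July 26, 2032.

July 26, 2032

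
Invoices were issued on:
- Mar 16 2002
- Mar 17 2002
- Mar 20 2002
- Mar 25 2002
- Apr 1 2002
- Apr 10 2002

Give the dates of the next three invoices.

The spacing grows by 2 each time: 1, 3, 5, 7, 9 days.
Next gap: 11 days. Apr 10 2002 + 11 days = Apr 21 2002.
Next gap: 13 days. Apr 21 2002 + 13 days = May 4 2002.
Next gap: 15 days. May 4 2002 + 15 days = May 19 2002.

Apr 21 2002, May 4 2002, May 19 2002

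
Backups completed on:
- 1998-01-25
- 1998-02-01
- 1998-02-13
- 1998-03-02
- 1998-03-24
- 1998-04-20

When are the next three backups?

Gaps: 7, 12, 17, 22, 27 days — each gap is 5 larger than the previous one.
Next gap: 32 days. 1998-04-20 + 32 days = 1998-05-22.
Next gap: 37 days. 1998-05-22 + 37 days = 1998-06-28.
Next gap: 42 days. 1998-06-28 + 42 days = 1998-08-09.

1998-05-22, 1998-06-28, 1998-08-09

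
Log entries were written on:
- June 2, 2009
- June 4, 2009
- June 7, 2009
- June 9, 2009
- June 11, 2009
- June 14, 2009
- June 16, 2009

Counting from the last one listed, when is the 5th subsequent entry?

June 28, 2009

Gaps: 2, 3, 2, 2, 3, 2 days — not constant, but cyclic with period 3.
The events fall on every Tuesday, Thursday and Sunday.
Next Thursday: June 18, 2009.
Next Sunday: June 21, 2009.
Next Tuesday: June 23, 2009.
Next Thursday: June 25, 2009.
The following Sunday is June 28, 2009.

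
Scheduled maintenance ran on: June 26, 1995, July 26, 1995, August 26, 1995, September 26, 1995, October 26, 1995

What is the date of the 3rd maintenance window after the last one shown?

January 26, 1996

Gaps: 30, 31, 31, 30 days — not constant. Every event is on the 26th of the month.
Pattern: the 26th of each month.
November 1995: November 26, 1995.
December 1995: December 26, 1995.
January 1996: January 26, 1996.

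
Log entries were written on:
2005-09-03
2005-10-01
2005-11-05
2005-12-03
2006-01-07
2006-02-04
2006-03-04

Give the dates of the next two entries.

Gaps: 28, 35, 28, 35, 28, 28 days — a mix of 28 and 35. Every date is a Saturday.
Each is the 1st Saturday of its month.
1st Saturday of April 2006: 2006-04-01.
May 2006 — 1st Saturday is 2006-05-06.

2006-04-01, 2006-05-06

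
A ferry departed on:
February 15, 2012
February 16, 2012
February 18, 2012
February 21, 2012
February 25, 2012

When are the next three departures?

March 1, 2012; March 7, 2012; March 14, 2012

Intervals are 1, 2, 3, 4 days — an arithmetic progression with common difference 1.
Next gap: 5 days. February 25, 2012 + 5 days = March 1, 2012.
Next gap: 6 days. March 1, 2012 + 6 days = March 7, 2012.
Next gap: 7 days. March 7, 2012 + 7 days = March 14, 2012.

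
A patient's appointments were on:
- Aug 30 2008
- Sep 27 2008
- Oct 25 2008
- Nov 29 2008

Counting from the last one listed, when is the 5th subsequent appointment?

These are Saturdays with 28, 28, 35-day gaps.
Each is the final Saturday of its month — Aug 30 2008 is past the 28th, so '4th Saturday' doesn't fit.
Last Saturday of December 2008: Dec 27 2008.
Last Saturday of January 2009: Jan 31 2009.
February 2009 ends with Saturday Feb 28 2009.
March 2009 ends with Saturday Mar 28 2009.
April 2009 ends with Saturday Apr 25 2009.

Apr 25 2009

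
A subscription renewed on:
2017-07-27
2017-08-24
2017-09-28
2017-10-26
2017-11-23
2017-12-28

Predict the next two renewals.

2018-01-25, 2018-02-22

Gaps: 28, 35, 28, 28, 35 days — a mix of 28 and 35. Every date is a Thursday.
Each is the 4th Thursday of its month.
4th Thursday of January 2018: 2018-01-25.
February 2018 — 4th Thursday is 2018-02-22.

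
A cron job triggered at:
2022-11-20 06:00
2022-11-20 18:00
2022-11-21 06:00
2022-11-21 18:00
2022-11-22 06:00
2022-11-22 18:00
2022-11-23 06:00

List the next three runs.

2022-11-23 18:00, 2022-11-24 06:00, 2022-11-24 18:00

The interval is a steady 12 hours (12, 12, 12, 12, 12, 12).
2022-11-23 06:00 + 12 h = 2022-11-23 18:00.
2022-11-23 18:00 + 12 h = 2022-11-24 06:00.
2022-11-24 06:00 + 12 h = 2022-11-24 18:00.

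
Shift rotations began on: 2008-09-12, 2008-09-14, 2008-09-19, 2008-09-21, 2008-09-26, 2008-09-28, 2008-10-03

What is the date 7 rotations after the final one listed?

2008-10-26

The gap pattern 2, 5, 2, 5, 2, 5 repeats every 2 events.
These are the Fridays and Sundays of each week.
Next Sunday: 2008-10-05.
The following Friday is 2008-10-10.
The following Sunday is 2008-10-12.
Next Friday: 2008-10-17.
The following Sunday is 2008-10-19.
The following Friday is 2008-10-24.
The following Sunday is 2008-10-26.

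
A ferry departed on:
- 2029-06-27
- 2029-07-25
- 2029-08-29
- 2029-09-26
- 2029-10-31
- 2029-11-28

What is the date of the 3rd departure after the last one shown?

2030-02-27

All Wednesdays; the gaps (28, 35, 28, 35, 28) vary with month length.
This is the last Wednesday of each month.
December 2029 ends with Wednesday 2029-12-26.
January 2030 ends with Wednesday 2030-01-30.
February 2030 ends with Wednesday 2030-02-27.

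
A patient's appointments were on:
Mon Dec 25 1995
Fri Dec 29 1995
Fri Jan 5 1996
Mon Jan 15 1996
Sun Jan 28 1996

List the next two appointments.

Tue Feb 13 1996, Sun Mar 3 1996

The spacing grows by 3 each time: 4, 7, 10, 13 days.
Next gap: 16 days. Sun Jan 28 1996 + 16 days = Tue Feb 13 1996.
Next gap: 19 days. Tue Feb 13 1996 + 19 days = Sun Mar 3 1996.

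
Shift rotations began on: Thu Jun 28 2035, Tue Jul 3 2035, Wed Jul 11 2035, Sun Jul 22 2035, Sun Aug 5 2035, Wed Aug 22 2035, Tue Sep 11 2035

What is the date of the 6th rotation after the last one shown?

Gaps: 5, 8, 11, 14, 17, 20 days — each gap is 3 larger than the previous one.
Next gap: 23 days. Tue Sep 11 2035 + 23 days = Thu Oct 4 2035.
Next gap: 26 days. Thu Oct 4 2035 + 26 days = Tue Oct 30 2035.
Next gap: 29 days. Tue Oct 30 2035 + 29 days = Wed Nov 28 2035.
Next gap: 32 days. Wed Nov 28 2035 + 32 days = Sun Dec 30 2035.
Next gap: 35 days. Sun Dec 30 2035 + 35 days = Sun Feb 3 2036.
Next gap: 38 days. Sun Feb 3 2036 + 38 days = Wed Mar 12 2036.

Wed Mar 12 2036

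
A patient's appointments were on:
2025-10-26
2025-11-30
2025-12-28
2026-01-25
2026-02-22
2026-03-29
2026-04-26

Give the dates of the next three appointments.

All Sundays; the gaps (35, 28, 28, 28, 35, 28) vary with month length.
This is the last Sunday of each month.
Last Sunday of May 2026: 2026-05-31.
June 2026 ends with Sunday 2026-06-28.
Last Sunday of July 2026: 2026-07-26.

2026-05-31, 2026-06-28, 2026-07-26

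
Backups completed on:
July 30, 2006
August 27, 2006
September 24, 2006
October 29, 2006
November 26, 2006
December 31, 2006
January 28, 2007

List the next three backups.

All Sundays; the gaps (28, 28, 35, 28, 35, 28) vary with month length.
This is the last Sunday of each month.
Last Sunday of February 2007: February 25, 2007.
Last Sunday of March 2007: March 25, 2007.
Last Sunday of April 2007: April 29, 2007.

February 25, 2007; March 25, 2007; April 29, 2007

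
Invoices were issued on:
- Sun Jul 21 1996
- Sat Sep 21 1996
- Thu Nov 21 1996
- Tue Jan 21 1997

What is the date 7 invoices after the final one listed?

Each date is the 21st; the gaps (62, 61, 61) track the month lengths.
The rule is the 21st of every 2 months.
March 1997: Fri Mar 21 1997.
Next: May 1997 → Wed May 21 1997.
July 1997: Mon Jul 21 1997.
Next: September 1997 → Sun Sep 21 1997.
November 1997: Fri Nov 21 1997.
Next: January 1998 → Wed Jan 21 1998.
March 1998: Sat Mar 21 1998.

Sat Mar 21 1998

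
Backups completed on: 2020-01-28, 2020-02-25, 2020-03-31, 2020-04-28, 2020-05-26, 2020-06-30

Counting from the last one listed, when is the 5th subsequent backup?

2020-11-24

Every date is a Tuesday; gaps 28, 35, 28, 28, 35 days.
Each is the last Tuesday of its month (at least one falls on the 29th or later, ruling out '4th Tuesday').
Last Tuesday of July 2020: 2020-07-28.
August 2020 ends with Tuesday 2020-08-25.
Last Tuesday of September 2020: 2020-09-29.
October 2020 ends with Tuesday 2020-10-27.
November 2020 ends with Tuesday 2020-11-24.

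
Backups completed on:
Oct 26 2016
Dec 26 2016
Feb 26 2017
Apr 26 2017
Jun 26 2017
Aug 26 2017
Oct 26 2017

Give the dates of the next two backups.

Dec 26 2017, Feb 26 2018

The day-of-month is always 26 (61, 62, 59, 61, 61, 61 days between events).
So this recurs on the 26th of every 2 months.
Next: December 2017 → Dec 26 2017.
Next: February 2018 → Feb 26 2018.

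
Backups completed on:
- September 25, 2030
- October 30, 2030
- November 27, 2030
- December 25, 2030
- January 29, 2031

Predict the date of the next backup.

These are Wednesdays with 35, 28, 28, 35-day gaps.
Each is the final Wednesday of its month — October 30, 2030 is past the 28th, so '4th Wednesday' doesn't fit.
February 2031 ends with Wednesday February 26, 2031.

February 26, 2031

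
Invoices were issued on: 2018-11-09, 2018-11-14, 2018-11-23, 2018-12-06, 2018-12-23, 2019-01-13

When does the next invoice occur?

The spacing grows by 4 each time: 5, 9, 13, 17, 21 days.
Next gap: 25 days. 2019-01-13 + 25 days = 2019-02-07.

2019-02-07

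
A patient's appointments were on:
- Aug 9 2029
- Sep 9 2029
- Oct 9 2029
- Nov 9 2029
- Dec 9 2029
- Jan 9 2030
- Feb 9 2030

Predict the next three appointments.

The day-of-month is always 9 (31, 30, 31, 30, 31, 31 days between events).
So this recurs on the 9th of each month.
Next: March 2030 → Mar 9 2030.
April 2030: Apr 9 2030.
May 2030: May 9 2030.

Mar 9 2030, Apr 9 2030, May 9 2030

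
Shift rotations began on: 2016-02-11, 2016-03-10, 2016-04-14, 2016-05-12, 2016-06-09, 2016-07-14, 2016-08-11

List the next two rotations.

2016-09-08, 2016-10-13

Gaps: 28, 35, 28, 28, 35, 28 days — a mix of 28 and 35. Every date is a Thursday.
Each is the 2nd Thursday of its month.
2nd Thursday of September 2016: 2016-09-08.
2nd Thursday of October 2016: 2016-10-13.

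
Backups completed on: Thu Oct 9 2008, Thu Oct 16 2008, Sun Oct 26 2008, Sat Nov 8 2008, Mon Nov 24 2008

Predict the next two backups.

Sat Dec 13 2008, Sun Jan 4 2009

The spacing grows by 3 each time: 7, 10, 13, 16 days.
Next gap: 19 days. Mon Nov 24 2008 + 19 days = Sat Dec 13 2008.
Next gap: 22 days. Sat Dec 13 2008 + 22 days = Sun Jan 4 2009.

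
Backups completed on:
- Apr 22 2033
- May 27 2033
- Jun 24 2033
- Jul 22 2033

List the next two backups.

Aug 26 2033, Sep 23 2033

All dates are Fridays, 35, 28, 28 days apart.
Specifically, the 4th Friday of each month.
August 2033 — 4th Friday is Aug 26 2033.
September 2033 — 4th Friday is Sep 23 2033.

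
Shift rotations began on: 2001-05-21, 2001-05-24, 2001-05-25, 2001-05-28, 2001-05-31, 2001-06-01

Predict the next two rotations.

Gaps: 3, 1, 3, 3, 1 days — not constant, but cyclic with period 3.
The events fall on every Monday, Thursday and Friday.
The following Monday is 2001-06-04.
The following Thursday is 2001-06-07.

2001-06-04, 2001-06-07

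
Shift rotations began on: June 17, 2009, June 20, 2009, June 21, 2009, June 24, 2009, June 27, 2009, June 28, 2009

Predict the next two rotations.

July 1, 2009; July 4, 2009

Gaps: 3, 1, 3, 3, 1 days — not constant, but cyclic with period 3.
The events fall on every Wednesday, Saturday and Sunday.
The following Wednesday is July 1, 2009.
The following Saturday is July 4, 2009.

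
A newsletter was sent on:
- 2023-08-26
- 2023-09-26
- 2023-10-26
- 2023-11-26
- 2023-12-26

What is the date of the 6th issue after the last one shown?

2024-06-26

Gaps: 31, 30, 31, 30 days — not constant. Every event is on the 26th of the month.
Pattern: the 26th of each month.
January 2024: 2024-01-26.
February 2024: 2024-02-26.
March 2024: 2024-03-26.
Next: April 2024 → 2024-04-26.
May 2024: 2024-05-26.
Next: June 2024 → 2024-06-26.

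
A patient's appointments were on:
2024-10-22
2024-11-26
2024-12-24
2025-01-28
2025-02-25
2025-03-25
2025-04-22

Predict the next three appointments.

These are Tuesdays at 28- or 35-day spacing (35, 28, 35, 28, 28, 28).
The pattern: 4th Tuesday of the month.
4th Tuesday of May 2025: 2025-05-27.
June 2025 — 4th Tuesday is 2025-06-24.
4th Tuesday of July 2025: 2025-07-22.

2025-05-27, 2025-06-24, 2025-07-22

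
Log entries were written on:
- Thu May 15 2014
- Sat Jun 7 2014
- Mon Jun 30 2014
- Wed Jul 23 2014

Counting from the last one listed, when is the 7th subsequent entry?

Wed Dec 31 2014

The spacing is 23, 23, 23 days — always 23 days.
Wed Jul 23 2014 + 23 days = Fri Aug 15 2014.
Fri Aug 15 2014 + 23 days = Sun Sep 7 2014.
Sun Sep 7 2014 + 23 days = Tue Sep 30 2014.
Tue Sep 30 2014 + 23 days = Thu Oct 23 2014.
Thu Oct 23 2014 + 23 days = Sat Nov 15 2014.
Sat Nov 15 2014 + 23 days = Mon Dec 8 2014.
Mon Dec 8 2014 + 23 days = Wed Dec 31 2014.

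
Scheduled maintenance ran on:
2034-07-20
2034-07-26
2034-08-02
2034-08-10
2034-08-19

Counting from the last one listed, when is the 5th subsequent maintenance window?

Intervals are 6, 7, 8, 9 days — an arithmetic progression with common difference 1.
Next gap: 10 days. 2034-08-19 + 10 days = 2034-08-29.
Next gap: 11 days. 2034-08-29 + 11 days = 2034-09-09.
Next gap: 12 days. 2034-09-09 + 12 days = 2034-09-21.
Next gap: 13 days. 2034-09-21 + 13 days = 2034-10-04.
Next gap: 14 days. 2034-10-04 + 14 days = 2034-10-18.

2034-10-18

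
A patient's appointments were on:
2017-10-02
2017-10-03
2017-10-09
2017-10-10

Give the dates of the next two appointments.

Every event lands on a Monday or Tuesday (gaps cycle 1, 6, 1).
So the schedule is: every Monday and Tuesday.
The following Monday is 2017-10-16.
The following Tuesday is 2017-10-17.

2017-10-16, 2017-10-17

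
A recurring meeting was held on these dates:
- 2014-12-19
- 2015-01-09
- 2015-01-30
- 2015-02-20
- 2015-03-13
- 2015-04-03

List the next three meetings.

Gaps between consecutive events: 21, 21, 21, 21, 21 days — a constant 21-day interval.
2015-04-03 + 21 days = 2015-04-24.
2015-04-24 + 21 days = 2015-05-15.
2015-05-15 + 21 days = 2015-06-05.

2015-04-24, 2015-05-15, 2015-06-05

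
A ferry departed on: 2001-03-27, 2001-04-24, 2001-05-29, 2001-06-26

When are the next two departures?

These are Tuesdays with 28, 35, 28-day gaps.
Each is the final Tuesday of its month — 2001-05-29 is past the 28th, so '4th Tuesday' doesn't fit.
Last Tuesday of July 2001: 2001-07-31.
Last Tuesday of August 2001: 2001-08-28.

2001-07-31, 2001-08-28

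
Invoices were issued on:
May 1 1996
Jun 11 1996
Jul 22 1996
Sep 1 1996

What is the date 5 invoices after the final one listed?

Mar 25 1997

Gaps between consecutive events: 41, 41, 41 days — a constant 41-day interval.
Sep 1 1996 + 41 days = Oct 12 1996.
Oct 12 1996 + 41 days = Nov 22 1996.
Nov 22 1996 + 41 days = Jan 2 1997.
Jan 2 1997 + 41 days = Feb 12 1997.
Feb 12 1997 + 41 days = Mar 25 1997.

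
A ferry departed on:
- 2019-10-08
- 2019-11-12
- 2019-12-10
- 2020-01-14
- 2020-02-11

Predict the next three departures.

These are Tuesdays at 28- or 35-day spacing (35, 28, 35, 28).
The pattern: 2nd Tuesday of the month.
March 2020 — 2nd Tuesday is 2020-03-10.
April 2020 — 2nd Tuesday is 2020-04-14.
2nd Tuesday of May 2020: 2020-05-12.

2020-03-10, 2020-04-14, 2020-05-12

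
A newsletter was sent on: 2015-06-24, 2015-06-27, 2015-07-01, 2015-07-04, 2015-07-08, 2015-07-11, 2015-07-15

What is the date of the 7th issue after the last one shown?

2015-08-08

The gap pattern 3, 4, 3, 4, 3, 4 repeats every 2 events.
These are the Wednesdays and Saturdays of each week.
Next Saturday: 2015-07-18.
The following Wednesday is 2015-07-22.
Next Saturday: 2015-07-25.
The following Wednesday is 2015-07-29.
Next Saturday: 2015-08-01.
The following Wednesday is 2015-08-05.
The following Saturday is 2015-08-08.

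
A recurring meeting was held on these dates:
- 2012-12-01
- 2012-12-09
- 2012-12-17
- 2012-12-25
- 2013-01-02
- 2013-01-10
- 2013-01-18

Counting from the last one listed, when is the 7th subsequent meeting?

2013-03-15

Gaps between consecutive events: 8, 8, 8, 8, 8, 8 days — a constant 8-day interval.
2013-01-18 + 8 days = 2013-01-26.
2013-01-26 + 8 days = 2013-02-03.
2013-02-03 + 8 days = 2013-02-11.
2013-02-11 + 8 days = 2013-02-19.
2013-02-19 + 8 days = 2013-02-27.
2013-02-27 + 8 days = 2013-03-07.
2013-03-07 + 8 days = 2013-03-15.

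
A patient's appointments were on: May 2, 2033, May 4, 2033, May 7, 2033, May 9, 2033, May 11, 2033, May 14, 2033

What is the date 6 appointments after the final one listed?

The gap pattern 2, 3, 2, 2, 3 repeats every 3 events.
These are the Mondays, Wednesdays and Saturdays of each week.
The following Monday is May 16, 2033.
Next Wednesday: May 18, 2033.
Next Saturday: May 21, 2033.
Next Monday: May 23, 2033.
Next Wednesday: May 25, 2033.
The following Saturday is May 28, 2033.

May 28, 2033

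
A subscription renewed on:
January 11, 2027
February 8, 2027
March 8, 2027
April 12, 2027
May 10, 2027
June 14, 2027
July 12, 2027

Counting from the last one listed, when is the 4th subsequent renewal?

All dates are Mondays, 28, 28, 35, 28, 35, 28 days apart.
Specifically, the 2nd Monday of each month.
August 2027 — 2nd Monday is August 9, 2027.
September 2027 — 2nd Monday is September 13, 2027.
October 2027 — 2nd Monday is October 11, 2027.
2nd Monday of November 2027: November 8, 2027.

November 8, 2027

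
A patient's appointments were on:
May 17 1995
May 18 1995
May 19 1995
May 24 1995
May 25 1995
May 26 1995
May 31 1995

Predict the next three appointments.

Jun 1 1995, Jun 2 1995, Jun 7 1995

The gap pattern 1, 1, 5, 1, 1, 5 repeats every 3 events.
These are the Wednesdays, Thursdays and Fridays of each week.
Next Thursday: Jun 1 1995.
Next Friday: Jun 2 1995.
Next Wednesday: Jun 7 1995.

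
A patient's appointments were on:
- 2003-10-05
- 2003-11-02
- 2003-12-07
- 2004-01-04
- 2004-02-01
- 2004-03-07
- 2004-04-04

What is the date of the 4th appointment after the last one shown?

Gaps: 28, 35, 28, 28, 35, 28 days — a mix of 28 and 35. Every date is a Sunday.
Each is the 1st Sunday of its month.
1st Sunday of May 2004: 2004-05-02.
June 2004 — 1st Sunday is 2004-06-06.
1st Sunday of July 2004: 2004-07-04.
1st Sunday of August 2004: 2004-08-01.

2004-08-01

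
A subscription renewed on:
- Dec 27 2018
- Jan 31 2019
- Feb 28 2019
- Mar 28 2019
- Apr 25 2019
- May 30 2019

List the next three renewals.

Jun 27 2019, Jul 25 2019, Aug 29 2019

Every date is a Thursday; gaps 35, 28, 28, 28, 35 days.
Each is the last Thursday of its month (at least one falls on the 29th or later, ruling out '4th Thursday').
Last Thursday of June 2019: Jun 27 2019.
July 2019 ends with Thursday Jul 25 2019.
August 2019 ends with Thursday Aug 29 2019.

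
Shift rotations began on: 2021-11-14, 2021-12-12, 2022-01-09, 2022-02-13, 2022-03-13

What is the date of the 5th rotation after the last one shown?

2022-08-14

Gaps: 28, 28, 35, 28 days — a mix of 28 and 35. Every date is a Sunday.
Each is the 2nd Sunday of its month.
April 2022 — 2nd Sunday is 2022-04-10.
2nd Sunday of May 2022: 2022-05-08.
June 2022 — 2nd Sunday is 2022-06-12.
2nd Sunday of July 2022: 2022-07-10.
2nd Sunday of August 2022: 2022-08-14.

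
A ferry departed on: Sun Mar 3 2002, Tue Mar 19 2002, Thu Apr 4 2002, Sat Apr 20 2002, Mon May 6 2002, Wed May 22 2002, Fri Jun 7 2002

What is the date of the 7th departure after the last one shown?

Every event comes 16 days after the last (16, 16, 16, 16, 16, 16).
Fri Jun 7 2002 + 16 days = Sun Jun 23 2002.
Sun Jun 23 2002 + 16 days = Tue Jul 9 2002.
Tue Jul 9 2002 + 16 days = Thu Jul 25 2002.
Thu Jul 25 2002 + 16 days = Sat Aug 10 2002.
Sat Aug 10 2002 + 16 days = Mon Aug 26 2002.
Mon Aug 26 2002 + 16 days = Wed Sep 11 2002.
Wed Sep 11 2002 + 16 days = Fri Sep 27 2002.

Fri Sep 27 2002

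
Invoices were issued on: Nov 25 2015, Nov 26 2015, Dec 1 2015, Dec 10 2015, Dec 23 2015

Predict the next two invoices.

Intervals are 1, 5, 9, 13 days — an arithmetic progression with common difference 4.
Next gap: 17 days. Dec 23 2015 + 17 days = Jan 9 2016.
Next gap: 21 days. Jan 9 2016 + 21 days = Jan 30 2016.

Jan 9 2016, Jan 30 2016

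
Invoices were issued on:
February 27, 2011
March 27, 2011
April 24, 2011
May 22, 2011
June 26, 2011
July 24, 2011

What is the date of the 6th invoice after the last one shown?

January 22, 2012

Gaps: 28, 28, 28, 35, 28 days — a mix of 28 and 35. Every date is a Sunday.
Each is the 4th Sunday of its month.
4th Sunday of August 2011: August 28, 2011.
September 2011 — 4th Sunday is September 25, 2011.
4th Sunday of October 2011: October 23, 2011.
November 2011 — 4th Sunday is November 27, 2011.
December 2011 — 4th Sunday is December 25, 2011.
January 2012 — 4th Sunday is January 22, 2012.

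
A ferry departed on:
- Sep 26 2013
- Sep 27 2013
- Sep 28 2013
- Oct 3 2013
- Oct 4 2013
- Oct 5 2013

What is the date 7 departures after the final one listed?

The gap pattern 1, 1, 5, 1, 1 repeats every 3 events.
These are the Thursdays, Fridays and Saturdays of each week.
Next Thursday: Oct 10 2013.
Next Friday: Oct 11 2013.
The following Saturday is Oct 12 2013.
The following Thursday is Oct 17 2013.
The following Friday is Oct 18 2013.
Next Saturday: Oct 19 2013.
The following Thursday is Oct 24 2013.

Oct 24 2013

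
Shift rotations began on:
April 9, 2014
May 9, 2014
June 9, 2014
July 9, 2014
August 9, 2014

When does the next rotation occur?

September 9, 2014

The day-of-month is always 9 (30, 31, 30, 31 days between events).
So this recurs on the 9th of each month.
September 2014: September 9, 2014.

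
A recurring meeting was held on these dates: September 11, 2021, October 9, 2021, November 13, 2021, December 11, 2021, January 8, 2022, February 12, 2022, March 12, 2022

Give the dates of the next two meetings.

These are Saturdays at 28- or 35-day spacing (28, 35, 28, 28, 35, 28).
The pattern: 2nd Saturday of the month.
2nd Saturday of April 2022: April 9, 2022.
May 2022 — 2nd Saturday is May 14, 2022.

April 9, 2022; May 14, 2022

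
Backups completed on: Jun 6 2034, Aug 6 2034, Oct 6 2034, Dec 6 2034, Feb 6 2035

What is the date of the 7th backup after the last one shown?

Apr 6 2036

Each date is the 6th; the gaps (61, 61, 61, 62) track the month lengths.
The rule is the 6th of every 2 months.
April 2035: Apr 6 2035.
June 2035: Jun 6 2035.
Next: August 2035 → Aug 6 2035.
Next: October 2035 → Oct 6 2035.
Next: December 2035 → Dec 6 2035.
Next: February 2036 → Feb 6 2036.
Next: April 2036 → Apr 6 2036.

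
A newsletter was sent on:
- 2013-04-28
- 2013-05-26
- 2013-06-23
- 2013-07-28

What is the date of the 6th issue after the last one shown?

These are Sundays at 28- or 35-day spacing (28, 28, 35).
The pattern: 4th Sunday of the month.
August 2013 — 4th Sunday is 2013-08-25.
4th Sunday of September 2013: 2013-09-22.
4th Sunday of October 2013: 2013-10-27.
4th Sunday of November 2013: 2013-11-24.
4th Sunday of December 2013: 2013-12-22.
January 2014 — 4th Sunday is 2014-01-26.

2014-01-26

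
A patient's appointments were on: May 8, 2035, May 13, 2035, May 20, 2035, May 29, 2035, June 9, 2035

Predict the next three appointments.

Gaps: 5, 7, 9, 11 days — each gap is 2 larger than the previous one.
Next gap: 13 days. June 9, 2035 + 13 days = June 22, 2035.
Next gap: 15 days. June 22, 2035 + 15 days = July 7, 2035.
Next gap: 17 days. July 7, 2035 + 17 days = July 24, 2035.

June 22, 2035; July 7, 2035; July 24, 2035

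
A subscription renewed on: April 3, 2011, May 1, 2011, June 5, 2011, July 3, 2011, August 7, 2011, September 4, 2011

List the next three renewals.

All dates are Sundays, 28, 35, 28, 35, 28 days apart.
Specifically, the 1st Sunday of each month.
October 2011 — 1st Sunday is October 2, 2011.
1st Sunday of November 2011: November 6, 2011.
1st Sunday of December 2011: December 4, 2011.

October 2, 2011; November 6, 2011; December 4, 2011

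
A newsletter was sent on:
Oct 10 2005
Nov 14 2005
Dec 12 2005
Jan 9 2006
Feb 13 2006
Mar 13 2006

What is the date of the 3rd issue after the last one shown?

These are Mondays at 28- or 35-day spacing (35, 28, 28, 35, 28).
The pattern: 2nd Monday of the month.
April 2006 — 2nd Monday is Apr 10 2006.
2nd Monday of May 2006: May 8 2006.
June 2006 — 2nd Monday is Jun 12 2006.

Jun 12 2006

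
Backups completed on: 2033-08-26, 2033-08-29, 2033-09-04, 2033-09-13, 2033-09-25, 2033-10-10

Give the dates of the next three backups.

The spacing grows by 3 each time: 3, 6, 9, 12, 15 days.
Next gap: 18 days. 2033-10-10 + 18 days = 2033-10-28.
Next gap: 21 days. 2033-10-28 + 21 days = 2033-11-18.
Next gap: 24 days. 2033-11-18 + 24 days = 2033-12-12.

2033-10-28, 2033-11-18, 2033-12-12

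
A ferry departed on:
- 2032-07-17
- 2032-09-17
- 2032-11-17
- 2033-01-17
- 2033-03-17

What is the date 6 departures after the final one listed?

2034-03-17

Each date is the 17th; the gaps (62, 61, 61, 59) track the month lengths.
The rule is the 17th of every 2 months.
Next: May 2033 → 2033-05-17.
Next: July 2033 → 2033-07-17.
Next: September 2033 → 2033-09-17.
November 2033: 2033-11-17.
Next: January 2034 → 2034-01-17.
Next: March 2034 → 2034-03-17.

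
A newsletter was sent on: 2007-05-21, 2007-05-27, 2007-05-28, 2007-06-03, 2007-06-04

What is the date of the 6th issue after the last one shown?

2007-06-25

Every event lands on a Monday or Sunday (gaps cycle 6, 1, 6, 1).
So the schedule is: every Monday and Sunday.
The following Sunday is 2007-06-10.
Next Monday: 2007-06-11.
Next Sunday: 2007-06-17.
The following Monday is 2007-06-18.
The following Sunday is 2007-06-24.
The following Monday is 2007-06-25.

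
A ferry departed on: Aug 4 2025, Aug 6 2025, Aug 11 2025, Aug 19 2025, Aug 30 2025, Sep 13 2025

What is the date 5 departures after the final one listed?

The spacing grows by 3 each time: 2, 5, 8, 11, 14 days.
Next gap: 17 days. Sep 13 2025 + 17 days = Sep 30 2025.
Next gap: 20 days. Sep 30 2025 + 20 days = Oct 20 2025.
Next gap: 23 days. Oct 20 2025 + 23 days = Nov 12 2025.
Next gap: 26 days. Nov 12 2025 + 26 days = Dec 8 2025.
Next gap: 29 days. Dec 8 2025 + 29 days = Jan 6 2026.

Jan 6 2026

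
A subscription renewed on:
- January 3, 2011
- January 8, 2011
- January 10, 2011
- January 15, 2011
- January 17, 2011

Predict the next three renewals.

Gaps: 5, 2, 5, 2 days — not constant, but cyclic with period 2.
The events fall on every Monday and Saturday.
Next Saturday: January 22, 2011.
The following Monday is January 24, 2011.
Next Saturday: January 29, 2011.

January 22, 2011; January 24, 2011; January 29, 2011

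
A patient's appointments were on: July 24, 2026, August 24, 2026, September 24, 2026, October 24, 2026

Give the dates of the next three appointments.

November 24, 2026; December 24, 2026; January 24, 2027

The day-of-month is always 24 (31, 31, 30 days between events).
So this recurs on the 24th of each month.
November 2026: November 24, 2026.
Next: December 2026 → December 24, 2026.
January 2027: January 24, 2027.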